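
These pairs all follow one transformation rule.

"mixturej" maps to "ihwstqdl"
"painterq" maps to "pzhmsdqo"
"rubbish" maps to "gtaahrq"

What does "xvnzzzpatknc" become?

bumyyyozsjmw

What's happening: shift every letter 1 place backward in the alphabet (wrapping around), then swap the first and last characters.
On "xvnzzzpatknc": the first step gives "wumyyyozsjmb", and the second then gives "bumyyyozsjmw".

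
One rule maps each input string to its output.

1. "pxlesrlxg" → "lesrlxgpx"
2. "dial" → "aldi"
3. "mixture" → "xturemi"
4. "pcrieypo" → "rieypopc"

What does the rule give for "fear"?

arfe

Rule — move the first 2 characters to the end (rotate left by 2).
So "fear" becomes "arfe".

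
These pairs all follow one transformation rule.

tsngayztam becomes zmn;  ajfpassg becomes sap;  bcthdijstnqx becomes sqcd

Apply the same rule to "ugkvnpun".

puv

Rule — swap the front and back halves of the string, then keep one character in every 3, starting at position 2 (positions 2nd, 5th, 8th, ...).
Applying both steps to "ugkvnpun": "npunugkv", then "puv".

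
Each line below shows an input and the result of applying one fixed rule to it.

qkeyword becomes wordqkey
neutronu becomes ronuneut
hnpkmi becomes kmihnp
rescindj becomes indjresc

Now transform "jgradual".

The pattern: swap the front and back halves of the string.
Doing the same to "jgradual": "dualjgra".

dualjgra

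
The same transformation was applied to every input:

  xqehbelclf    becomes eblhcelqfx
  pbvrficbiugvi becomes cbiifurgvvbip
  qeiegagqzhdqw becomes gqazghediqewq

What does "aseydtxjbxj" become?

The pattern: take characters alternately from the front and the back (1st, last, 2nd, 2nd-last, ...), then reverse the string.
On "aseydtxjbxj": the first step gives "ajsxebyjdxt", and the second then gives "txdjybexsja".

txdjybexsja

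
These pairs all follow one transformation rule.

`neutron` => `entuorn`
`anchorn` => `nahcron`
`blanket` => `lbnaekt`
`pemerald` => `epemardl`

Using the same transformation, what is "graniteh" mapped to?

What's happening: swap each adjacent pair of characters (1↔2, 3↔4, ...).
"graniteh" → "rgnatihe".

rgnatihe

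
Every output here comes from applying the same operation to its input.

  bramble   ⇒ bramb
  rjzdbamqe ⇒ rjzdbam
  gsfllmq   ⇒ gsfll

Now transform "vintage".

vinta

Rule — delete the last 2 characters.
So "vintage" becomes "vinta".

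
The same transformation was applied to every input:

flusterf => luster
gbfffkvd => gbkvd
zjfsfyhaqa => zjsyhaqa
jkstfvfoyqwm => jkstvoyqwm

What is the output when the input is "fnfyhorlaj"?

In each case the input is transformed by: remove every "f".
For "fnfyhorlaj" the result is "nyhorlaj".

nyhorlaj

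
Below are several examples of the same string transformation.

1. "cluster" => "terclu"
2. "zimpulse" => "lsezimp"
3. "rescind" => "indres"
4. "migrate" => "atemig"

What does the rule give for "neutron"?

Rule — move the last 3 characters to the front (rotate right by 3), then delete the last character.
"neutron" → "ronneut" → "ronneu".

ronneu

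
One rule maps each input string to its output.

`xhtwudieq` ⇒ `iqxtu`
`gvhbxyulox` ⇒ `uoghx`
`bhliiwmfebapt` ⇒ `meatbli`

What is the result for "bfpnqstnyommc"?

In each case the input is transformed by: keep every other character starting from the first (positions 1st, 3rd, 5th, ...), then move the first 3 characters to the end (rotate left by 3).
On "bfpnqstnyommc": the first step gives "bpqtymc", and the second then gives "tymcbpq".

tymcbpq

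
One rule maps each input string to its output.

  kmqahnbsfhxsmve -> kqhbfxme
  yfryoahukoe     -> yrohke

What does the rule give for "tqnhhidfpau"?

Looking at the pairs, the operation is to keep every other character starting from the first (positions 1st, 3rd, 5th, ...).
So "tqnhhidfpau" becomes "tnhdpu".

tnhdpu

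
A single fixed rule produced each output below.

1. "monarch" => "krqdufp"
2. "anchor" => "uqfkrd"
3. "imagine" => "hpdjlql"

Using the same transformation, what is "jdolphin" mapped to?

qgrosklm

Each output is the input with this applied: swap the first and last characters, then shift every letter 3 places forward in the alphabet (wrapping around).
Starting from "jdolphin": after the first operation, "ndolphij"; after the second, "qgrosklm".
(Check on "anchor": → "rnchoa" → "uqfkrd" ✓)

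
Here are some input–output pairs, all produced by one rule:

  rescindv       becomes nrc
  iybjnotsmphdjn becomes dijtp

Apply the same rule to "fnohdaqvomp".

ofhq

The pattern: move the last 3 characters to the front (rotate right by 3), then keep one character in every 3, starting at position 1 (positions 1st, 4th, 7th, ...).
Starting from "fnohdaqvomp": after the first operation, "ompfnohdaqv"; after the second, "ofhq".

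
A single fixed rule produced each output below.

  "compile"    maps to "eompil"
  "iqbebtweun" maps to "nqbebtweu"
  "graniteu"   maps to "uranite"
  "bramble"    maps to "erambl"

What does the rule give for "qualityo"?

The transformation: delete the first character, then move the last character to the front.
"qualityo" → "ualityo" → "ouality".

ouality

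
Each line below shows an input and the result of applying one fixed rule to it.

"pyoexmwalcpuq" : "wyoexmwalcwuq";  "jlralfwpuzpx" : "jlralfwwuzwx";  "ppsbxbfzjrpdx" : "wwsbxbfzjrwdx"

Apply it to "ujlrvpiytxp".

ujlrvwiytxw

Rule — replace every "p" with "w".
Doing the same to "ujlrvpiytxp": "ujlrvwiytxw".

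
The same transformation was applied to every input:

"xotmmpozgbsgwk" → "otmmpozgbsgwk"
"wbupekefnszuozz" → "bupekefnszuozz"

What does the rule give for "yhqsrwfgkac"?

hqsrwfgkac

In each case the input is transformed by: delete the first character.
On "yhqsrwfgkac" that produces "hqsrwfgkac".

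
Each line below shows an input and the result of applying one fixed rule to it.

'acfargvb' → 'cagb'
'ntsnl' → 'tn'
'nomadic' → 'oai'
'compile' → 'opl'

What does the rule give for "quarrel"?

ure

Rule — keep every other character starting from the second (positions 2nd, 4th, 6th, ...).
Doing the same to "quarrel": "ure".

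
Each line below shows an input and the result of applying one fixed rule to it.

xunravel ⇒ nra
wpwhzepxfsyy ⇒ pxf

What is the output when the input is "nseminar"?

emi

What's happening: delete the last 3 characters, then keep only the last 3 characters.
For "nseminar", step one produces "nsemi"; step two turns that into "emi".
(Check on "wpwhzepxfsyy": → "wpwhzepxf" → "pxf" ✓)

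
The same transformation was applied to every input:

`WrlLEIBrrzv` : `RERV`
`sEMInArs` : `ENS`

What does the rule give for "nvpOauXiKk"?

VAI

The rule is to keep one character in every 3, starting at position 2 (positions 2nd, 5th, 8th, ...), then convert every letter to uppercase.
Applying that to "nvpOauXiKk" gives "VAI".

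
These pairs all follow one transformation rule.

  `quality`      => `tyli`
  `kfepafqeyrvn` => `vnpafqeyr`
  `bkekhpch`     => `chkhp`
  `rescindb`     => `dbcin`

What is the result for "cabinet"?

etin

The pattern: delete the first 3 characters, then move the last 2 characters to the front (rotate right by 2).
Starting from "cabinet": after the first operation, "inet"; after the second, "etin".
(Check on "quality": → "lity" → "tyli" ✓)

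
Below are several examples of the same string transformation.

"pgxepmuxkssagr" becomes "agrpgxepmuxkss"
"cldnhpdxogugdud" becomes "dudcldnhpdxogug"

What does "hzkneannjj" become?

The transformation: move the last 3 characters to the front (rotate right by 3).
Doing the same to "hzkneannjj": "njjhzknean".

njjhzknean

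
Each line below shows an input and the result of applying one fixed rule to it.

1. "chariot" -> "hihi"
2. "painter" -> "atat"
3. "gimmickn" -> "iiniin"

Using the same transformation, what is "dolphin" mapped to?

ohoh

In each case the input is transformed by: keep one character in every 3, starting at position 2 (positions 2nd, 5th, 8th, ...), then write the whole string twice.
Working it through for "dolphin": intermediate "oh", final "ohoh".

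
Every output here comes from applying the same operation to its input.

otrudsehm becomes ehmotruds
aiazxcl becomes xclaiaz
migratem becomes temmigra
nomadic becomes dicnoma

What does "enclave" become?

What's happening: move the last 3 characters to the front (rotate right by 3).
So "enclave" becomes "aveencl".

aveencl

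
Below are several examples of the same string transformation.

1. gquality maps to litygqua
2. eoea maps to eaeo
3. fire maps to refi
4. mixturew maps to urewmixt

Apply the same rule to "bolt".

ltbo

The rule is to swap the front and back halves of the string.
"bolt" → "ltbo".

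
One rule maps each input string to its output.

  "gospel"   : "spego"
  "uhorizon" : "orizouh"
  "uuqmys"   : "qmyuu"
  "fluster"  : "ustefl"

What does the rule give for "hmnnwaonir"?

nnwaonihm

The pattern: delete the last character, then move the first 2 characters to the end (rotate left by 2).
On "hmnnwaonir" that produces "nnwaonihm".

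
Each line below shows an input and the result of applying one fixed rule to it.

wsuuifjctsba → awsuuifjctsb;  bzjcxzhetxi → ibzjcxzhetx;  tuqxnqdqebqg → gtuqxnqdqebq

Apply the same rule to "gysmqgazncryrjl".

The transformation: move the last character to the front.
For "gysmqgazncryrjl" the result is "lgysmqgazncryrj".

lgysmqgazncryrj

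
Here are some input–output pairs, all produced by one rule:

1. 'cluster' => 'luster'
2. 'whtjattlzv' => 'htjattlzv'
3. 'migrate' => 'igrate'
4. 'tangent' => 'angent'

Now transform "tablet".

ablet

The pattern: delete the first character.
For "tablet" the result is "ablet".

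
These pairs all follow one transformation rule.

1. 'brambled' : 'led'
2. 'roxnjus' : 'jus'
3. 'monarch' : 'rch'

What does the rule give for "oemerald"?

The transformation: keep only the last 3 characters.
"oemerald" → "ald".

ald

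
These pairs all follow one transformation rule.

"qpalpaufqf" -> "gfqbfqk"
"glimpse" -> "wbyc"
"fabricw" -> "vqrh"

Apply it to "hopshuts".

xefix

Each output is the input with this applied: delete the last 3 characters, then shift every letter 10 places backward in the alphabet (wrapping around).
Working it through for "hopshuts": intermediate "hopsh", final "xefix".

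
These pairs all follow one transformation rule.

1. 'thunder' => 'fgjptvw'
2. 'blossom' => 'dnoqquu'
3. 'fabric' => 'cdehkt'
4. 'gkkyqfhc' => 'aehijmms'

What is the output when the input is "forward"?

cfhqtty

Rule — shift every letter 2 places forward in the alphabet (wrapping around), then sort the characters into alphabetical order.
Working it through for "forward": intermediate "hqtyctf", final "cfhqtty".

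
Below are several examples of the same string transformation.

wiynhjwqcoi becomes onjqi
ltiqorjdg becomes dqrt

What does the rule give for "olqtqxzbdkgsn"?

Looking at the pairs, the operation is to keep every other character starting from the second (positions 2nd, 4th, 6th, ...), then swap the first and last characters.
"olqtqxzbdkgsn" → "ltxbks" → "stxbkl".
(Check on "wiynhjwqcoi": → "injqo" → "onjqi" ✓)

stxbkl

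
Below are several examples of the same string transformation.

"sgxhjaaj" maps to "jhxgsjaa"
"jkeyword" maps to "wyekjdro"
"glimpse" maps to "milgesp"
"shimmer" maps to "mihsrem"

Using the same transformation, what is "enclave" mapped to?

lcneeva

What's happening: move the last 3 characters to the front (rotate right by 3), then reverse the string.
"enclave" → "aveencl" → "lcneeva".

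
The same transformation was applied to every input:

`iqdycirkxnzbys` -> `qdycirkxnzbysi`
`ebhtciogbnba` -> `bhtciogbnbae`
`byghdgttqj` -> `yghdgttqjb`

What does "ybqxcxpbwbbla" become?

Each output is the input with this applied: move the first character to the end.
Applying that to "ybqxcxpbwbbla" gives "bqxcxpbwbblay".

bqxcxpbwbblay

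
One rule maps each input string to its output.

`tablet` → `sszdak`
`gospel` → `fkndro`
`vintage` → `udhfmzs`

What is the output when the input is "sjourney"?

rxidnmtq

Rule — take characters alternately from the front and the back (1st, last, 2nd, 2nd-last, ...), then shift every letter 1 place backward in the alphabet (wrapping around).
Starting from "sjourney": after the first operation, "syjeonur"; after the second, "rxidnmtq".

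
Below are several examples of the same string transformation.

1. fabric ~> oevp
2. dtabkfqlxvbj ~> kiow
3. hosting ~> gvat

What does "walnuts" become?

The pattern: shift every letter 13 places forward in the alphabet (wrapping around) — i.e. ROT13, then keep only the last 4 characters.
For "walnuts", step one produces "jnyahgf"; step two turns that into "ahgf".
(Check on "hosting": → "ubfgvat" → "gvat" ✓)

ahgf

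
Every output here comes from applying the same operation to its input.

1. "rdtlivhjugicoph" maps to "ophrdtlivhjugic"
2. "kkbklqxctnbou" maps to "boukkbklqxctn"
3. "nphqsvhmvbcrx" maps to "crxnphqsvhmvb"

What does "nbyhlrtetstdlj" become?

dljnbyhlrtetst

Each output is the input with this applied: move the last 3 characters to the front (rotate right by 3).
Applying that to "nbyhlrtetstdlj" gives "dljnbyhlrtetst".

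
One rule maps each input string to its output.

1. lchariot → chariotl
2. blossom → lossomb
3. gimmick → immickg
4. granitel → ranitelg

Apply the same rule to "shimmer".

Rule — move the first character to the end.
Applying that to "shimmer" gives "himmers".

himmers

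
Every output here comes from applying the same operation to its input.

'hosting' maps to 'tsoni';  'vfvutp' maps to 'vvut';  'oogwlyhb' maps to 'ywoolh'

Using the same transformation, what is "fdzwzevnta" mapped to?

zzwvtnfe

What's happening: sort the characters into reverse alphabetical order, then delete the last 2 characters.
Applying both steps to "fdzwzevnta": "zzwvtnfeda", then "zzwvtnfe".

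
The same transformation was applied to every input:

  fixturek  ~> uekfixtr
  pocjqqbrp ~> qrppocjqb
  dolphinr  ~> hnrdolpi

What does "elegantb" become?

In each case the input is transformed by: move the last 3 characters to the front (rotate right by 3), then swap the first and last characters.
Working it through for "elegantb": intermediate "ntbelega", final "atbelegn".

atbelegn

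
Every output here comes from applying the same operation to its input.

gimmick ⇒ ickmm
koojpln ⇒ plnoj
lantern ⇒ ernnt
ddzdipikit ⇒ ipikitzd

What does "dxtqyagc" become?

The rule is to delete the first 2 characters, then move the first 2 characters to the end (rotate left by 2).
So "dxtqyagc" becomes "yagctq".

yagctq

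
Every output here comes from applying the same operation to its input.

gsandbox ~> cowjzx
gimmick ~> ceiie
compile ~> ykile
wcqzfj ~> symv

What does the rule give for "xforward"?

tbknsw

Looking at the pairs, the operation is to shift every letter 4 places backward in the alphabet (wrapping around), then delete the last 2 characters.
On "xforward": the first step gives "tbknswnz", and the second then gives "tbknsw".
(Check on "gimmick": → "ceiieyg" → "ceiie" ✓)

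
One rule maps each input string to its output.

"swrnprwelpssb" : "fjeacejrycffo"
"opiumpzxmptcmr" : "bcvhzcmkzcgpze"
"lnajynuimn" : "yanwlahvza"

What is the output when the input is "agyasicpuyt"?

Each output is the input with this applied: shift every letter 13 places forward in the alphabet (wrapping around) — i.e. ROT13.
On "agyasicpuyt" that produces "ntlnfvpchlg".

ntlnfvpchlg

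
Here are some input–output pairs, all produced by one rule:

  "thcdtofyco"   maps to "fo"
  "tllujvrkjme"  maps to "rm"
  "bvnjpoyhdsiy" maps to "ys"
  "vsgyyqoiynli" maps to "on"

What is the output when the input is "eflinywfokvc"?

The transformation: keep one character in every 3, starting at position 1 (positions 1st, 4th, 7th, ...), then delete the first 2 characters.
Applying both steps to "eflinywfokvc": "eiwk", then "wk".

wk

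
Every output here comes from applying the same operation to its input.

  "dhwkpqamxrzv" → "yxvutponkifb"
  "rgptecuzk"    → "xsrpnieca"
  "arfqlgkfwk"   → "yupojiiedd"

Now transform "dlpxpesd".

vqnnjcbb

The transformation: shift every letter 2 places backward in the alphabet (wrapping around), then sort the characters into reverse alphabetical order.
So "dlpxpesd" becomes "vqnnjcbb".
(Check on "dhwkpqamxrzv": → "bfuinoykvpxt" → "yxvutponkifb" ✓)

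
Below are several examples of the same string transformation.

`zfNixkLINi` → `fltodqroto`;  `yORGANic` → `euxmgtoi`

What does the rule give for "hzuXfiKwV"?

nfadloqcb

In each case the input is transformed by: shift every letter 6 places forward in the alphabet (wrapping around), then convert every letter to lowercase.
Applying both steps to "hzuXfiKwV": "nfaDloQcB", then "nfadloqcb".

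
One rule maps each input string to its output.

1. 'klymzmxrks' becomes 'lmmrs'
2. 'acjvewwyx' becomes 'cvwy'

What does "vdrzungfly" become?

What's happening: keep every other character starting from the second (positions 2nd, 4th, 6th, ...).
"vdrzungfly" → "dznfy".

dznfy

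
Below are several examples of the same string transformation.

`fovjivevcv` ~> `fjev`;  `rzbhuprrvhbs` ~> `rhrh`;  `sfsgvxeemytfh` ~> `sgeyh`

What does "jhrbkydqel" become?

jbdl

Rule — keep one character in every 3, starting at position 1 (positions 1st, 4th, 7th, ...).
Applying that to "jhrbkydqel" gives "jbdl".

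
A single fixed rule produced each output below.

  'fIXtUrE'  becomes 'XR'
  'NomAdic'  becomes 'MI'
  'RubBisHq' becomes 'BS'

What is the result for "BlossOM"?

OO

The transformation: keep one character in every 3, starting at position 3 (positions 3rd, 6th, 9th, ...), then convert every letter to uppercase.
Doing the same to "BlossOM": "OO".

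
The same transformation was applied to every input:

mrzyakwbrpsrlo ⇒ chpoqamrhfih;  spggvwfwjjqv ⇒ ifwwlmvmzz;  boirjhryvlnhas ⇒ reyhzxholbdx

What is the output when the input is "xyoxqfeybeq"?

What's happening: shift every letter 10 places backward in the alphabet (wrapping around), then delete the last 2 characters.
Applying both steps to "xyoxqfeybeq": "noengvuorug", then "noengvuor".
(Check on "spggvwfwjjqv": → "ifwwlmvmzzgl" → "ifwwlmvmzz" ✓)

noengvuor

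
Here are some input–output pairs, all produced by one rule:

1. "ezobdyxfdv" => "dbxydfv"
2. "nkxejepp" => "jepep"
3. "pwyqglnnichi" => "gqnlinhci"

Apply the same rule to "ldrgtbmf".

tgmbf

Each output is the input with this applied: delete the first 3 characters, then swap each adjacent pair of characters (1↔2, 3↔4, ...).
On "ldrgtbmf": the first step gives "gtbmf", and the second then gives "tgmbf".
(Check on "pwyqglnnichi": → "qglnnichi" → "gqnlinhci" ✓)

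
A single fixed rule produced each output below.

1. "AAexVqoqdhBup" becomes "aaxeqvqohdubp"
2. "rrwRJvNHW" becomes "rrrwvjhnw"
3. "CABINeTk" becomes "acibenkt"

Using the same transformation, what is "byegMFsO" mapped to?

What's happening: swap each adjacent pair of characters (1↔2, 3↔4, ...), then convert every letter to lowercase.
On "byegMFsO": the first step gives "ybgeFMOs", and the second then gives "ybgefmos".
(Check on "AAexVqoqdhBup": → "AAxeqVqohduBp" → "aaxeqvqohdubp" ✓)

ybgefmos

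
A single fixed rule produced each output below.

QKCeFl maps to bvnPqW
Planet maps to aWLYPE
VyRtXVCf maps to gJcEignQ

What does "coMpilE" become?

NZxATWp

What's happening: shift every letter 11 places forward in the alphabet (wrapping around), then flip the case of every letter.
On "coMpilE": the first step gives "nzXatwP", and the second then gives "NZxATWp".
(Check on "Planet": → "Awlype" → "aWLYPE" ✓)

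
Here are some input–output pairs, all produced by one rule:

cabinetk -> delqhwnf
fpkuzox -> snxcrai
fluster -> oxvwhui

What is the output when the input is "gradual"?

In each case the input is transformed by: move the first character to the end, then shift every letter 3 places forward in the alphabet (wrapping around).
For "gradual", step one produces "radualg"; step two turns that into "udgxdoj".

udgxdoj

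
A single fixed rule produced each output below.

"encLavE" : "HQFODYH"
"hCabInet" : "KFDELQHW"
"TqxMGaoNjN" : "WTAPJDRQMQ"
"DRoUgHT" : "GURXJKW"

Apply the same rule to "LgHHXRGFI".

OJKKAUJIL

In each case the input is transformed by: shift every letter 3 places forward in the alphabet (wrapping around), then convert every letter to uppercase.
Starting from "LgHHXRGFI": after the first operation, "OjKKAUJIL"; after the second, "OJKKAUJIL".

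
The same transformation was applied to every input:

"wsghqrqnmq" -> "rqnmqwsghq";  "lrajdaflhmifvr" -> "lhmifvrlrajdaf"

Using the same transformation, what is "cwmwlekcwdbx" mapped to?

Looking at the pairs, the operation is to swap the front and back halves of the string.
Doing the same to "cwmwlekcwdbx": "kcwdbxcwmwle".

kcwdbxcwmwle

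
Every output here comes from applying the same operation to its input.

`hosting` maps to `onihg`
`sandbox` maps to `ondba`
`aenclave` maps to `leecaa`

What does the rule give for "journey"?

The rule is to sort the characters into reverse alphabetical order, then delete the first 2 characters.
On "journey": the first step gives "yuronje", and the second then gives "ronje".

ronje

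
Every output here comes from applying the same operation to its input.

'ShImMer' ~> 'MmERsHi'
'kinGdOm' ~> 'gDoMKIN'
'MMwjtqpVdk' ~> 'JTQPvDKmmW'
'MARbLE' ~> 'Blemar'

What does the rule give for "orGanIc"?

ANiCORg

Looking at the pairs, the operation is to flip the case of every letter, then move the first 3 characters to the end (rotate left by 3).
Applying both steps to "orGanIc": "ORgANiC", then "ANiCORg".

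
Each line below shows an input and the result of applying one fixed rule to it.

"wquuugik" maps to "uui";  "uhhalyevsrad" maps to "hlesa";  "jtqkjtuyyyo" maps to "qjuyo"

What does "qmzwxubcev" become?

Each output is the input with this applied: delete the first character, then keep every other character starting from the second (positions 2nd, 4th, 6th, ...).
Applying both steps to "qmzwxubcev": "mzwxubcev", then "zxbe".
(Check on "wquuugik": → "quuugik" → "uui" ✓)

zxbe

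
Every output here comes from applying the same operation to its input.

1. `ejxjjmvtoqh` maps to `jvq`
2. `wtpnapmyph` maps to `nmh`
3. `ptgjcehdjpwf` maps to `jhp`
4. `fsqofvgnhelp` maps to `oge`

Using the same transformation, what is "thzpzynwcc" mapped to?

pnc

The transformation: delete the first 2 characters, then keep one character in every 3, starting at position 2 (positions 2nd, 5th, 8th, ...).
On "thzpzynwcc": the first step gives "zpzynwcc", and the second then gives "pnc".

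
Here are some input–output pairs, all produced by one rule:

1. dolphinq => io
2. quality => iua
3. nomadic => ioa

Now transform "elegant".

The pattern: move the last 3 characters to the front (rotate right by 3), then keep only the vowels.
Applying both steps to "elegant": "anteleg", then "aee".

aee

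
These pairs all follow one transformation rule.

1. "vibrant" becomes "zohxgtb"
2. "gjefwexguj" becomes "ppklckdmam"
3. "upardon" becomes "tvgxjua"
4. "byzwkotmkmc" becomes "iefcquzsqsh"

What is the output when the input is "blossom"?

The transformation: swap the first and last characters, then shift every letter 6 places forward in the alphabet (wrapping around).
Working it through for "blossom": intermediate "mlossob", final "sruyyuh".

sruyyuh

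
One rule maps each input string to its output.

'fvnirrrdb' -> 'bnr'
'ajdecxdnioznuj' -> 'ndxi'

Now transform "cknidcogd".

What's happening: keep one character in every 3, starting at position 3 (positions 3rd, 6th, 9th, ...), then move the last character to the front.
"cknidcogd" → "ncd" → "dnc".

dnc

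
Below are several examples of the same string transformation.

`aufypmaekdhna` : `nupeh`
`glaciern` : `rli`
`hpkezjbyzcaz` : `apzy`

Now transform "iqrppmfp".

Rule — move the last 2 characters to the front (rotate right by 2), then keep one character in every 3, starting at position 1 (positions 1st, 4th, 7th, ...).
Starting from "iqrppmfp": after the first operation, "fpiqrppm"; after the second, "fqp".

fqp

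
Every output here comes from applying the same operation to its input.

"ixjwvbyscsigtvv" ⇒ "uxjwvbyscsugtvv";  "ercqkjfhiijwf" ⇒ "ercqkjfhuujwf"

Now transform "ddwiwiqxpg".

ddwuwuqxpg

Looking at the pairs, the operation is to replace every "i" with "u".
"ddwiwiqxpg" → "ddwuwuqxpg".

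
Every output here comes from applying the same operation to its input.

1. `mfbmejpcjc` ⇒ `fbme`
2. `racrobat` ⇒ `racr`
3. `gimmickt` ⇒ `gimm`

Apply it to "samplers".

Looking at the pairs, the operation is to swap the front and back halves of the string, then keep only the last 4 characters.
"samplers" → "lerssamp" → "samp".

samp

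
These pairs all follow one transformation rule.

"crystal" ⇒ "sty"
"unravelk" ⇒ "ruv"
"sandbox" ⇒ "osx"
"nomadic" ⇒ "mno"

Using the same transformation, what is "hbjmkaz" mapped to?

The transformation: sort the characters into alphabetical order, then keep only the last 3 characters.
For "hbjmkaz", step one produces "abhjkmz"; step two turns that into "kmz".

kmz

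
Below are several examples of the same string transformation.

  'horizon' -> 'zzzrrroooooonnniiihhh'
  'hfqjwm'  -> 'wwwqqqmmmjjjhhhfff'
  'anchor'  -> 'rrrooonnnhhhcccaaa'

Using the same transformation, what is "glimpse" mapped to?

ssspppmmmllliiigggeee

Each output is the input with this applied: sort the characters into reverse alphabetical order, then repeat every character 3 times.
Doing the same to "glimpse": "ssspppmmmllliiigggeee".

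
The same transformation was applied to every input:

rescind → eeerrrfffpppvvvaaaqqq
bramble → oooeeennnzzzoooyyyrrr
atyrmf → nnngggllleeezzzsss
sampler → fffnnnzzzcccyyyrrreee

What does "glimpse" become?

The transformation: shift every letter 13 places forward in the alphabet (wrapping around) — i.e. ROT13, then repeat every character 3 times.
"glimpse" → "tyvzcfr" → "tttyyyvvvzzzcccfffrrr".

tttyyyvvvzzzcccfffrrr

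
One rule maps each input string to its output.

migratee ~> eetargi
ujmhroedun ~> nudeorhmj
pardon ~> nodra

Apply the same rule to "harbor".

Looking at the pairs, the operation is to reverse the string, then delete the last character.
"harbor" → "robrah" → "robra".

robra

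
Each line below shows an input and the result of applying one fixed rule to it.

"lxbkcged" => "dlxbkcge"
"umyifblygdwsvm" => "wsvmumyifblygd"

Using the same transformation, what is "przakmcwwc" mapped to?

The pattern: swap the front and back halves of the string, then move the first 3 characters to the end (rotate left by 3).
Applying both steps to "przakmcwwc": "mcwwcprzak", then "wcprzakmcw".

wcprzakmcw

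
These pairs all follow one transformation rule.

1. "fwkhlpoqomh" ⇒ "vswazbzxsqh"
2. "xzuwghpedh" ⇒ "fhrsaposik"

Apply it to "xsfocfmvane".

The transformation: move the first 2 characters to the end (rotate left by 2), then shift every letter 11 places forward in the alphabet (wrapping around).
For "xsfocfmvane", step one produces "focfmvanexs"; step two turns that into "qznqxglypid".
(Check on "fwkhlpoqomh": → "khlpoqomhfw" → "vswazbzxsqh" ✓)

qznqxglypid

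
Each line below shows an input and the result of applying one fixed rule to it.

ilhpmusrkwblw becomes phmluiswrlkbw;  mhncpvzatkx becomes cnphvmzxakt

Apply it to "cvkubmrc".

The pattern: move the first 3 characters to the end (rotate left by 3), then take characters alternately from the front and the back (1st, last, 2nd, 2nd-last, ...).
Starting from "cvkubmrc": after the first operation, "ubmrccvk"; after the second, "ukbvmcrc".
(Check on "mhncpvzatkx": → "cpvzatkxmhn" → "cnphvmzxakt" ✓)

ukbvmcrc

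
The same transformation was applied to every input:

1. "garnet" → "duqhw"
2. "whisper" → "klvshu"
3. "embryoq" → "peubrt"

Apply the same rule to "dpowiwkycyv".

srzlznbfby

Looking at the pairs, the operation is to shift every letter 3 places forward in the alphabet (wrapping around), then delete the first character.
Applying both steps to "dpowiwkycyv": "gsrzlznbfby", then "srzlznbfby".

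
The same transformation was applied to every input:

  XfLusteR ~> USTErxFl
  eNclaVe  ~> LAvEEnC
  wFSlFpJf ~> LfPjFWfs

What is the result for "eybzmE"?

ZMeEYB

Each output is the input with this applied: move the first 3 characters to the end (rotate left by 3), then flip the case of every letter.
Starting from "eybzmE": after the first operation, "zmEeyb"; after the second, "ZMeEYB".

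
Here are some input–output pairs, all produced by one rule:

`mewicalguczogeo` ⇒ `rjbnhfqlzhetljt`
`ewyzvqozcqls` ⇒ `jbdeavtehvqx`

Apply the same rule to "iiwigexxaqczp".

The rule is to shift every letter 5 places forward in the alphabet (wrapping around).
So "iiwigexxaqczp" becomes "nnbnljccfvheu".

nnbnljccfvheu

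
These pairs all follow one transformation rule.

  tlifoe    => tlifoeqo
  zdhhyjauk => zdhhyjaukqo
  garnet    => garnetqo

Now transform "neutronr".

The pattern: append "qo".
On "neutronr" that produces "neutronrqo".

neutronrqo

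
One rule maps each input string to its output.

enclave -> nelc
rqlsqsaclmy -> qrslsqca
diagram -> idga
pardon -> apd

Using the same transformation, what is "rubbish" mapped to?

The transformation: swap each adjacent pair of characters (1↔2, 3↔4, ...), then delete the last 3 characters.
Applying both steps to "rubbish": "urbbsih", then "urbb".

urbb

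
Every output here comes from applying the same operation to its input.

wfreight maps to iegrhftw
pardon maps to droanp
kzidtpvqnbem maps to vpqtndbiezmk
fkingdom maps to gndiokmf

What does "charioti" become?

iroathic

The transformation: swap the front and back halves of the string, then take characters alternately from the front and the back (1st, last, 2nd, 2nd-last, ...).
Doing the same to "charioti": "iroathic".
(Check on "fkingdom": → "gdomfkin" → "gndiokmf" ✓)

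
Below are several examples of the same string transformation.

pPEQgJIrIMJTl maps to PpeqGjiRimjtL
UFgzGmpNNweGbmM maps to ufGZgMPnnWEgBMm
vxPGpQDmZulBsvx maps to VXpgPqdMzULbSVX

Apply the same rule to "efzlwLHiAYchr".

EFZLWlhIayCHR

The rule is to flip the case of every letter.
For "efzlwLHiAYchr" the result is "EFZLWlhIayCHR".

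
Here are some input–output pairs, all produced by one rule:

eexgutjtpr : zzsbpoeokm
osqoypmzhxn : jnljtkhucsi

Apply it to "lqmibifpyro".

glhdwdaktmj

Rule — shift every letter 5 places backward in the alphabet (wrapping around).
Doing the same to "lqmibifpyro": "glhdwdaktmj".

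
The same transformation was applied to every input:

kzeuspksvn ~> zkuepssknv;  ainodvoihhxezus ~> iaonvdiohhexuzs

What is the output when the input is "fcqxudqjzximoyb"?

cfxqdujqxzmiyob

Rule — swap each adjacent pair of characters (1↔2, 3↔4, ...).
"fcqxudqjzximoyb" → "cfxqdujqxzmiyob".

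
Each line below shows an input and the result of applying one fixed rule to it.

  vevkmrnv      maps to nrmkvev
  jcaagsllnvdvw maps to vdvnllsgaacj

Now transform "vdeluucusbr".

Rule — reverse the string, then delete the first character.
Working it through for "vdeluucusbr": intermediate "rbsucuuledv", final "bsucuuledv".

bsucuuledv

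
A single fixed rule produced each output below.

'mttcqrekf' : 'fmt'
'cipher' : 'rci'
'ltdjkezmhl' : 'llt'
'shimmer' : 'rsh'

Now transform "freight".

tfr

Looking at the pairs, the operation is to move the first 2 characters to the end (rotate left by 2), then keep only the last 3 characters.
Starting from "freight": after the first operation, "eightfr"; after the second, "tfr".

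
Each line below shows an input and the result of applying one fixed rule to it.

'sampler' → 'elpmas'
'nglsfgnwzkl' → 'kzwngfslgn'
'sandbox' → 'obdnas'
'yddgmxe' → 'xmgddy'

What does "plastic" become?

In each case the input is transformed by: delete the last character, then reverse the string.
"plastic" → "plasti" → "itsalp".

itsalp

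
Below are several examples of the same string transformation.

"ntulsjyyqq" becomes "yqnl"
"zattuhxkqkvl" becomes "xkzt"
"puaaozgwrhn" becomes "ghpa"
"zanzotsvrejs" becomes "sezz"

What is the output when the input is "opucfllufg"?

Looking at the pairs, the operation is to keep one character in every 3, starting at position 1 (positions 1st, 4th, 7th, ...), then swap the front and back halves of the string.
For "opucfllufg", step one produces "oclg"; step two turns that into "lgoc".
(Check on "ntulsjyyqq": → "nlyq" → "yqnl" ✓)

lgoc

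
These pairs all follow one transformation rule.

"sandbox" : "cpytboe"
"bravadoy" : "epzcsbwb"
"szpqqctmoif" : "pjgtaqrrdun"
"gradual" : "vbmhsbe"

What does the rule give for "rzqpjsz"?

The transformation: move the last 3 characters to the front (rotate right by 3), then shift every letter 1 place forward in the alphabet (wrapping around).
Working it through for "rzqpjsz": intermediate "jszrzqp", final "ktasarq".
(Check on "gradual": → "ualgrad" → "vbmhsbe" ✓)

ktasarq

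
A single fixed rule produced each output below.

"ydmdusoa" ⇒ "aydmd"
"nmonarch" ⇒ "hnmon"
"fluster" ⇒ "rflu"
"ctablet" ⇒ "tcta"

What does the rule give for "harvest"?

thar

Rule — move the last character to the front, then delete the last 3 characters.
Working it through for "harvest": intermediate "tharves", final "thar".
(Check on "nmonarch": → "hnmonarc" → "hnmon" ✓)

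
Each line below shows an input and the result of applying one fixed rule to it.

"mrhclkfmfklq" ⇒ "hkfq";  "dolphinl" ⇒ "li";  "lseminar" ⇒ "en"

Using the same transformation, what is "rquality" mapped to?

The rule is to keep one character in every 3, starting at position 3 (positions 3rd, 6th, 9th, ...).
"rquality" → "ui".

ui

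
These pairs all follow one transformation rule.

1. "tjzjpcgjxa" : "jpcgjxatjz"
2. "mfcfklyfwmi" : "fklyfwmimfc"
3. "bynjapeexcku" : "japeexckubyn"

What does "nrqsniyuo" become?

The rule is to move the first 3 characters to the end (rotate left by 3).
Applying that to "nrqsniyuo" gives "sniyuonrq".

sniyuonrq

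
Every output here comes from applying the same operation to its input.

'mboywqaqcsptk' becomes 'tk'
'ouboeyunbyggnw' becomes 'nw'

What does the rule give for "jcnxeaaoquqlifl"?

fl

The rule is to keep only the last 2 characters.
So "jcnxeaaoquqlifl" becomes "fl".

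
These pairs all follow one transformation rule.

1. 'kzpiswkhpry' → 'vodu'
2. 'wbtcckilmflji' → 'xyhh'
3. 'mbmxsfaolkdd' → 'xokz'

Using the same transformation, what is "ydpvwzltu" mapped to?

Looking at the pairs, the operation is to shift every letter 4 places backward in the alphabet (wrapping around), then keep one character in every 3, starting at position 2 (positions 2nd, 5th, 8th, ...).
On "ydpvwzltu": the first step gives "uzlrsvhpq", and the second then gives "zsp".

zsp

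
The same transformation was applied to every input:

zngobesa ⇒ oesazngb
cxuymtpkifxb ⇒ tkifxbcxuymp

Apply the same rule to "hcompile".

Rule — swap the front and back halves of the string, then swap the first and last characters.
For "hcompile" the result is "milehcop".
(Check on "cxuymtpkifxb": → "pkifxbcxuymt" → "tkifxbcxuymp" ✓)

milehcop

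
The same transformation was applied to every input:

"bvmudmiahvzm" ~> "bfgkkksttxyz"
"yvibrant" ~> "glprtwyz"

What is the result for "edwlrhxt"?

The pattern: shift every letter 2 places backward in the alphabet (wrapping around), then sort the characters into alphabetical order.
On "edwlrhxt" that produces "bcfjpruv".

bcfjpruv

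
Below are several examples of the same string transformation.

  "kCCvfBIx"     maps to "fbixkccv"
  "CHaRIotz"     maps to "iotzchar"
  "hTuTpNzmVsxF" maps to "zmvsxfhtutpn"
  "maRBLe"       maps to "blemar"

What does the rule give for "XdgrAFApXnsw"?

Looking at the pairs, the operation is to swap the front and back halves of the string, then convert every letter to lowercase.
Starting from "XdgrAFApXnsw": after the first operation, "ApXnswXdgrAF"; after the second, "apxnswxdgraf".

apxnswxdgraf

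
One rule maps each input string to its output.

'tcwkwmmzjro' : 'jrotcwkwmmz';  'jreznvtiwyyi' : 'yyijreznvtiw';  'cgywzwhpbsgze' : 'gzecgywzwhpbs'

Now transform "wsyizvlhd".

In each case the input is transformed by: move the last 3 characters to the front (rotate right by 3).
"wsyizvlhd" → "lhdwsyizv".

lhdwsyizv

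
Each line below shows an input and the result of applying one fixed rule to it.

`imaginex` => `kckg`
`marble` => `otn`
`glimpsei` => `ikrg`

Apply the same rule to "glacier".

The pattern: shift every letter 2 places forward in the alphabet (wrapping around), then keep every other character starting from the first (positions 1st, 3rd, 5th, ...).
On "glacier": the first step gives "incekgt", and the second then gives "ickt".
(Check on "imaginex": → "kocikpgz" → "kckg" ✓)

ickt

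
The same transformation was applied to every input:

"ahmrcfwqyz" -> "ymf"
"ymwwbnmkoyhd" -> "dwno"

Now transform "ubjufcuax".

The transformation: keep one character in every 3, starting at position 3 (positions 3rd, 6th, 9th, ...), then move the last character to the front.
Doing the same to "ubjufcuax": "xjc".

xjc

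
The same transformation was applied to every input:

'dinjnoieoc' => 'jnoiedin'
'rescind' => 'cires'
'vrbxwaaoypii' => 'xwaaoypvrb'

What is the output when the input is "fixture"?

tufix

Each output is the input with this applied: delete the last 2 characters, then move the first 3 characters to the end (rotate left by 3).
On "fixture": the first step gives "fixtu", and the second then gives "tufix".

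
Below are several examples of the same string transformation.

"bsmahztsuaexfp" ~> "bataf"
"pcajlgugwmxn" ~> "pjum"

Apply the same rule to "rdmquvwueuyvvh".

rqwuv

Looking at the pairs, the operation is to keep one character in every 3, starting at position 1 (positions 1st, 4th, 7th, ...).
On "rdmquvwueuyvvh" that produces "rqwuv".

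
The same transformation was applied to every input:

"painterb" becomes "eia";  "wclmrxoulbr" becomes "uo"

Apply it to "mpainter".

eia

In each case the input is transformed by: reverse the string, then keep only the vowels.
For "mpainter", step one produces "retniapm"; step two turns that into "eia".
(Check on "wclmrxoulbr": → "rbluoxrmlcw" → "uo" ✓)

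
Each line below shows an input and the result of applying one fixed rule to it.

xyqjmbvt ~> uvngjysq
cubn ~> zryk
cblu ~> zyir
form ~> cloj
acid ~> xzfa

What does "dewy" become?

abtv

The pattern: shift every letter 3 places backward in the alphabet (wrapping around).
Applying that to "dewy" gives "abtv".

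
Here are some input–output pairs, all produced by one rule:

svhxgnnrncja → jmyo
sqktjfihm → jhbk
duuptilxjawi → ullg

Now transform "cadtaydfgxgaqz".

truk

What's happening: shift every letter 9 places backward in the alphabet (wrapping around), then keep only the first 4 characters.
Starting from "cadtaydfgxgaqz": after the first operation, "trukrpuwxoxrhq"; after the second, "truk".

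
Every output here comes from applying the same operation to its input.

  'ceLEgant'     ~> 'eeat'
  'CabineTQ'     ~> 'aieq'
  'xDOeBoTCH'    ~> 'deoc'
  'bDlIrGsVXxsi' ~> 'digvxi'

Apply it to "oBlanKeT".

What's happening: keep every other character starting from the second (positions 2nd, 4th, 6th, ...), then convert every letter to lowercase.
"oBlanKeT" → "BaKT" → "bakt".

bakt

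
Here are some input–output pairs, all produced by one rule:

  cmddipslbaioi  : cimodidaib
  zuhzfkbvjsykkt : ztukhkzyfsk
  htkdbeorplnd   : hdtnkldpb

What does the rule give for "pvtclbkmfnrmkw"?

The transformation: take characters alternately from the front and the back (1st, last, 2nd, 2nd-last, ...), then delete the last 3 characters.
Starting from "pvtclbkmfnrmkw": after the first operation, "pwvktmcrlnbfkm"; after the second, "pwvktmcrlnb".
(Check on "htkdbeorplnd": → "hdtnkldpbreo" → "hdtnkldpb" ✓)

pwvktmcrlnb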